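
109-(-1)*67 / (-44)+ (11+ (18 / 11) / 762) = 662063 / 5588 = 118.48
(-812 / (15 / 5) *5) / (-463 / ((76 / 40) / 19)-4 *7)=2030 / 6987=0.29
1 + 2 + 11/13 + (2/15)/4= 1513/390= 3.88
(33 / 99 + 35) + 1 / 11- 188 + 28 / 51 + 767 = 115000 / 187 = 614.97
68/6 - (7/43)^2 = 62719/5547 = 11.31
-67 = -67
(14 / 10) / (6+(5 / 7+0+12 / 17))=833 / 4415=0.19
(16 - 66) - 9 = -59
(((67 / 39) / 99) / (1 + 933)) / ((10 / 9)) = 67 / 4006860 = 0.00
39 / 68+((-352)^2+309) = 124213.57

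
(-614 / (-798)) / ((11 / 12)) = 1228 / 1463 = 0.84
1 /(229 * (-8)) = -1 /1832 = -0.00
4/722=2/361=0.01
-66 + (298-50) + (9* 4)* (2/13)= 2438/13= 187.54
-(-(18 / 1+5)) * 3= 69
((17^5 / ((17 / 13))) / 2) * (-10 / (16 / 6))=-16286595 / 8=-2035824.38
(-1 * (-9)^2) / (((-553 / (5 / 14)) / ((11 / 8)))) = 4455 / 61936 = 0.07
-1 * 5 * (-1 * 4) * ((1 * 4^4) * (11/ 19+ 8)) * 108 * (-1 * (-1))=90132480/ 19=4743814.74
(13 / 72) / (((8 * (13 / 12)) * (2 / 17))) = 17 / 96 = 0.18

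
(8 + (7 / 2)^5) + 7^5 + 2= 554951 / 32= 17342.22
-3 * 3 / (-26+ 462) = -9 / 436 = -0.02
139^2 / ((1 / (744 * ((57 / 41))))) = 819364968 / 41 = 19984511.41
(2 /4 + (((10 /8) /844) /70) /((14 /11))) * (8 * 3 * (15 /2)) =14888655 /165424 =90.00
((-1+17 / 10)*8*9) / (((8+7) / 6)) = 504 / 25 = 20.16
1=1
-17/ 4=-4.25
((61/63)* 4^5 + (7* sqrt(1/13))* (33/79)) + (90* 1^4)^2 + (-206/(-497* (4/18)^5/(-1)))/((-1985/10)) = 231* sqrt(13)/1027 + 129210729367/14206248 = 9096.16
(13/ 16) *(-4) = -3.25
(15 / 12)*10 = 25 / 2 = 12.50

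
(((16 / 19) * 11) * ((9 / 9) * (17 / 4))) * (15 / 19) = 11220 / 361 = 31.08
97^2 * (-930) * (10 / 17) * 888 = -77703285600 / 17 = -4570781505.88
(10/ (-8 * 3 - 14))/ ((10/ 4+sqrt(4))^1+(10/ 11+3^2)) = -110/ 6023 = -0.02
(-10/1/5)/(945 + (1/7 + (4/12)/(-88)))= -3696/1746617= -0.00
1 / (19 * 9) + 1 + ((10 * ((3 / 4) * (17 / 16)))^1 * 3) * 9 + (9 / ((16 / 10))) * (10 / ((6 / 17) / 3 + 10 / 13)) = 74965061 / 268128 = 279.59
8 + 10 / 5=10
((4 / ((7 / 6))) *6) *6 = 864 / 7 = 123.43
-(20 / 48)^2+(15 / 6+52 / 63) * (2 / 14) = 709 / 2352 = 0.30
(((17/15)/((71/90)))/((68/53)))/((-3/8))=-212/71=-2.99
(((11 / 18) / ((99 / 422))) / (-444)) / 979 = -211 / 35208756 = -0.00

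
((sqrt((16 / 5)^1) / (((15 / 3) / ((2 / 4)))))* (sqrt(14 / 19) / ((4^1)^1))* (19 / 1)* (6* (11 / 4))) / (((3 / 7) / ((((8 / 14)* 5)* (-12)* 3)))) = -396* sqrt(1330) / 5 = -2888.36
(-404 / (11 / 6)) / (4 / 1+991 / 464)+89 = 554159 / 10439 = 53.09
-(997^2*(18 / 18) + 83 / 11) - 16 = -10934358 / 11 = -994032.55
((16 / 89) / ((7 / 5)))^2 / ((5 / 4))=5120 / 388129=0.01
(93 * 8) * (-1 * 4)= -2976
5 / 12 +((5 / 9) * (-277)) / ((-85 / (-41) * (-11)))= 48233 / 6732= 7.16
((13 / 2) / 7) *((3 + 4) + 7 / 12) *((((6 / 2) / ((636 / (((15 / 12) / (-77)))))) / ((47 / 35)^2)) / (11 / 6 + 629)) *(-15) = 443625 / 62393611456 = 0.00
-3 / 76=-0.04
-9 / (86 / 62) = -279 / 43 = -6.49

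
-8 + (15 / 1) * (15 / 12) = 43 / 4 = 10.75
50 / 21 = 2.38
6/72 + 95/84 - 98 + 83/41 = -54393/574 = -94.76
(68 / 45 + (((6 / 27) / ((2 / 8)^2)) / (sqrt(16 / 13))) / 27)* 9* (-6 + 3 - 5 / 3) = -952 / 15 - 112* sqrt(13) / 81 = -68.45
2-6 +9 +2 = 7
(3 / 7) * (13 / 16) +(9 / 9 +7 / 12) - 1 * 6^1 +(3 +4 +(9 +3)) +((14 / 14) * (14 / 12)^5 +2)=1039267 / 54432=19.09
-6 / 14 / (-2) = 3 / 14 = 0.21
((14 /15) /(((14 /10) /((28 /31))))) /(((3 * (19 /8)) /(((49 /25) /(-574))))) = -1568 /5433525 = -0.00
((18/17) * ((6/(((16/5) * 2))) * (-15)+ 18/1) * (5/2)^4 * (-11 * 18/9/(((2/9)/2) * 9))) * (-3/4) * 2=11694375/2176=5374.25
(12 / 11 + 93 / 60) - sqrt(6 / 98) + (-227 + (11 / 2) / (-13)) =-642877 / 2860 - sqrt(3) / 7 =-225.03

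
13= 13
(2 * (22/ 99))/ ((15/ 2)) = 8/ 135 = 0.06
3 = 3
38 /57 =0.67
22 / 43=0.51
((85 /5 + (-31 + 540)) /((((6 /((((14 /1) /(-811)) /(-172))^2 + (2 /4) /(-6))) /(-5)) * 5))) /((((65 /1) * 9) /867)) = 46217043756937 /4268602712790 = 10.83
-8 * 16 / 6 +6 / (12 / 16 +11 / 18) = -2488 / 147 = -16.93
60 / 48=5 / 4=1.25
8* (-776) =-6208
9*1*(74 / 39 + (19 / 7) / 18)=3355 / 182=18.43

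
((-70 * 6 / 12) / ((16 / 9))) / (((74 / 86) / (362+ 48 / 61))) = -149875425 / 18056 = -8300.59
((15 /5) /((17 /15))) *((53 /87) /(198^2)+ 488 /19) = 8322230155 /122407956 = 67.99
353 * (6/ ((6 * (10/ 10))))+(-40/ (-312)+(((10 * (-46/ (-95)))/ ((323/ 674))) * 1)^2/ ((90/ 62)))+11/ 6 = 18740599883129/ 44065439730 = 425.29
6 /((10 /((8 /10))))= 12 /25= 0.48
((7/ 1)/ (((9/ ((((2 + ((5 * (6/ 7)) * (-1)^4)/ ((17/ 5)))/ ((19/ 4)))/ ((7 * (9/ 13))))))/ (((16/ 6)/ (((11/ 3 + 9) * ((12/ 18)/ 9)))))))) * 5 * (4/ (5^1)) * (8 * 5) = 6456320/ 128877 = 50.10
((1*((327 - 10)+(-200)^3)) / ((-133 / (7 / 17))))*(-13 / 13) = -7999683 / 323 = -24766.82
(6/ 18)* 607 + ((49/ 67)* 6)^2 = 221.59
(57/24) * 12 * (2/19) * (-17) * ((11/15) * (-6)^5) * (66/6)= 15995232/5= 3199046.40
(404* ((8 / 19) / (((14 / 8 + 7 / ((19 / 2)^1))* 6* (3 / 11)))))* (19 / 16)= 84436 / 1701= 49.64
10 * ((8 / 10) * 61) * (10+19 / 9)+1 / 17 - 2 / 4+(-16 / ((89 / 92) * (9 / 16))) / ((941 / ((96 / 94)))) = 7118163514915 / 1204478118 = 5909.75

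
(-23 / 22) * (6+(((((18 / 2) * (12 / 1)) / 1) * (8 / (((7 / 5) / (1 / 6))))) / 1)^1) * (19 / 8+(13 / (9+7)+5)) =-931.78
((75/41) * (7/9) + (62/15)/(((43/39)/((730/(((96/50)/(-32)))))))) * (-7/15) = 112573195/5289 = 21284.40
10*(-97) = -970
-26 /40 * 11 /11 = -13 /20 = -0.65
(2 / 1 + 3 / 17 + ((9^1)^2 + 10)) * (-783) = -1240272 / 17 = -72957.18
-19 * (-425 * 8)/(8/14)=113050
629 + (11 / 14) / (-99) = 79253 / 126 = 628.99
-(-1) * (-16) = -16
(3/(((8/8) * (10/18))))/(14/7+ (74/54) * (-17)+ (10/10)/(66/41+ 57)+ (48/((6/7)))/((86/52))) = 2789883/6500030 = 0.43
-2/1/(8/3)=-3/4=-0.75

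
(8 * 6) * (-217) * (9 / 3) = -31248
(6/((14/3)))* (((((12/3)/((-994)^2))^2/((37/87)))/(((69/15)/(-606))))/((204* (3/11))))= -1449855/12357541342353578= -0.00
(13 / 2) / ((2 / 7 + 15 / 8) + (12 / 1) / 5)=1820 / 1277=1.43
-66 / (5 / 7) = -462 / 5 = -92.40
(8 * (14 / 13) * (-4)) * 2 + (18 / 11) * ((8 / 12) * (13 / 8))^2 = -76651 / 1144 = -67.00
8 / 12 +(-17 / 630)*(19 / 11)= 4297 / 6930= 0.62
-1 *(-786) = 786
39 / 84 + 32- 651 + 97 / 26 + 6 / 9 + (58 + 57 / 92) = -3488102 / 6279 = -555.52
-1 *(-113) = 113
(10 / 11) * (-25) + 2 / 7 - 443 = -465.44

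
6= 6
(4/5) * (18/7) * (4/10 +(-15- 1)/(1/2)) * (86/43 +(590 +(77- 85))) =-6643584/175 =-37963.34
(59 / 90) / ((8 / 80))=59 / 9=6.56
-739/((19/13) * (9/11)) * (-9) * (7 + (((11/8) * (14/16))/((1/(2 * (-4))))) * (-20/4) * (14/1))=287758471/76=3786295.67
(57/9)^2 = 361/9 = 40.11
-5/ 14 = -0.36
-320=-320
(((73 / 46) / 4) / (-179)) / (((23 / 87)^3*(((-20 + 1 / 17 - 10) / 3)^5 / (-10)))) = -82928059443627345 / 6845627727701604935644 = -0.00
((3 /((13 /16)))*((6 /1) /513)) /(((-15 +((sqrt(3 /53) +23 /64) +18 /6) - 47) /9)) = -407365632 /61461272561 - 131072*sqrt(159) /61461272561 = -0.01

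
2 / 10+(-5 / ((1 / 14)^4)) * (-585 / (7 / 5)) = 401310001 / 5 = 80262000.20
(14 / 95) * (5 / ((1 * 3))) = 14 / 57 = 0.25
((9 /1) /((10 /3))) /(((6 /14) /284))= 8946 /5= 1789.20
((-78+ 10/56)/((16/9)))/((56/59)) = -1157049/25088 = -46.12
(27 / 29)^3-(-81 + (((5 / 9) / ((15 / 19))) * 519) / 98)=1679592701 / 21511098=78.08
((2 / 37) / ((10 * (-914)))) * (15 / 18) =-1 / 202908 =-0.00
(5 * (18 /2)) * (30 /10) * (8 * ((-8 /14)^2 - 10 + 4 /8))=-485460 /49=-9907.35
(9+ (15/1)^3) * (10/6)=5640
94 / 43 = 2.19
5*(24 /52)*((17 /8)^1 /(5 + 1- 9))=-85 /52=-1.63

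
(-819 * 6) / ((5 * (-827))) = 4914 / 4135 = 1.19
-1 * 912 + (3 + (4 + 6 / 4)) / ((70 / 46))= -63449 / 70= -906.41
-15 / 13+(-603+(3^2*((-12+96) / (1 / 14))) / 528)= -167055 / 286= -584.11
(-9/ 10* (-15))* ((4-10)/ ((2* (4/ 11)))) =-891/ 8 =-111.38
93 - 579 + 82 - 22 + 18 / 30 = -2127 / 5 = -425.40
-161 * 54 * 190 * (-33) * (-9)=-490602420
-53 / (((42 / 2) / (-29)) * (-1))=-1537 / 21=-73.19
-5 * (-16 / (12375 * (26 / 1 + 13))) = 16 / 96525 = 0.00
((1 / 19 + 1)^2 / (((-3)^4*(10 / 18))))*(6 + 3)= 80 / 361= 0.22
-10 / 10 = -1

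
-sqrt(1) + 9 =8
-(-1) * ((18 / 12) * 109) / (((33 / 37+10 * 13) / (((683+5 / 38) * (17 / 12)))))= 1779774999 / 1472272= 1208.86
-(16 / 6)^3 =-512 / 27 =-18.96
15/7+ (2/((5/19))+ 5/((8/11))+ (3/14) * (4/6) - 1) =4413/280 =15.76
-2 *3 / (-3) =2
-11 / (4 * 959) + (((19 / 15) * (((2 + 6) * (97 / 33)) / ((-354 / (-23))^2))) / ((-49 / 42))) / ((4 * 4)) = -95214937 / 9914688630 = -0.01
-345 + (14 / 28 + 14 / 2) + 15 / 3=-332.50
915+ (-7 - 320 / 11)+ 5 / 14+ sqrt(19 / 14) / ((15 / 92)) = 46*sqrt(266) / 105+ 135407 / 154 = 886.41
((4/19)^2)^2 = 256/130321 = 0.00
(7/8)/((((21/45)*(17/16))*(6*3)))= 0.10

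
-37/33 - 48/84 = -391/231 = -1.69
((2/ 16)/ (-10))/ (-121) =1/ 9680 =0.00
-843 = -843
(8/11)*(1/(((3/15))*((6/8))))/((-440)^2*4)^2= 1/123687168000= 0.00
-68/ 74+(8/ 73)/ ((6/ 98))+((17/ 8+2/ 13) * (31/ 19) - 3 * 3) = -70624403/ 16011528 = -4.41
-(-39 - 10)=49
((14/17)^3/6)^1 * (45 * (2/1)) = 8.38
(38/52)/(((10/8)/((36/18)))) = 76/65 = 1.17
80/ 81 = 0.99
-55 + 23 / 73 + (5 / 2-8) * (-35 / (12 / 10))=92621 / 876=105.73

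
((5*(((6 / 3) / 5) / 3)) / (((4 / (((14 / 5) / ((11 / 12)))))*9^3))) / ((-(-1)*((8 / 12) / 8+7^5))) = 112 / 2695520025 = 0.00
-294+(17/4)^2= -4415/16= -275.94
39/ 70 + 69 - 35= 2419/ 70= 34.56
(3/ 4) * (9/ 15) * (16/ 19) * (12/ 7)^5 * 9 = 80621568/ 1596665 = 50.49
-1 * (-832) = 832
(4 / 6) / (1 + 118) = 2 / 357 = 0.01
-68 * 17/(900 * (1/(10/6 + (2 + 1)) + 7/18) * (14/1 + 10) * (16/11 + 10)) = -0.01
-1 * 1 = -1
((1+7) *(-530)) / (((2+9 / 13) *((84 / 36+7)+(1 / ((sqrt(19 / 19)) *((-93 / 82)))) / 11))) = -5638776 / 33131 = -170.20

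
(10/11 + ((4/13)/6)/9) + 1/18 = 7493/7722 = 0.97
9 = 9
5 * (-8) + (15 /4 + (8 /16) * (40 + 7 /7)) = -63 /4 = -15.75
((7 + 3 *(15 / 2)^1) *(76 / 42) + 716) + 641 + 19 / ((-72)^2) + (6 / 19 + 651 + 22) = 1436653087 / 689472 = 2083.70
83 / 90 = 0.92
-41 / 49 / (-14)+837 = 574223 / 686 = 837.06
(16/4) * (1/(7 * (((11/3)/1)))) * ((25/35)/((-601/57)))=-3420/323939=-0.01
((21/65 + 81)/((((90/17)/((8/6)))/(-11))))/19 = -658988/55575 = -11.86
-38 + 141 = 103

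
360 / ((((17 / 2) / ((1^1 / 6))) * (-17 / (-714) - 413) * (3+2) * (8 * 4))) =-63 / 589730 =-0.00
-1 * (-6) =6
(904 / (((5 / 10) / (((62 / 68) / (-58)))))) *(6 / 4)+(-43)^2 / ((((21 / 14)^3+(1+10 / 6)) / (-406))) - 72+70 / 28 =-613119119 / 4930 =-124364.93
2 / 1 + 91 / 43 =177 / 43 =4.12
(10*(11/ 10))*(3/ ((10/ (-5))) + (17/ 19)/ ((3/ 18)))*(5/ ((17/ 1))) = 8085/ 646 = 12.52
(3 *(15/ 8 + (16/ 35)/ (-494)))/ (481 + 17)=129611/ 11480560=0.01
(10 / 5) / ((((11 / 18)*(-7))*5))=-36 / 385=-0.09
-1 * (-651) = 651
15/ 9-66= -193/ 3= -64.33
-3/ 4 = -0.75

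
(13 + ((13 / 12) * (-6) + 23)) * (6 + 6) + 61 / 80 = 28381 / 80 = 354.76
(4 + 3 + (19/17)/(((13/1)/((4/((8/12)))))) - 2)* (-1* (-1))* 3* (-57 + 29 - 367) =-1444515/221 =-6536.27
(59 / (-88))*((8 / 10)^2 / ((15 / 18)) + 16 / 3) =-1534 / 375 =-4.09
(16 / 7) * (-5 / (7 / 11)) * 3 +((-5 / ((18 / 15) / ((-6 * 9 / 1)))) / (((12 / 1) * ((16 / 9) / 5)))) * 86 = 7026645 / 1568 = 4481.28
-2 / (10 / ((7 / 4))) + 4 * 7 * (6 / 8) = 413 / 20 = 20.65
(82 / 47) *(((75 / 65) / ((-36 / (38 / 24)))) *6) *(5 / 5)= -3895 / 7332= -0.53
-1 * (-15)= 15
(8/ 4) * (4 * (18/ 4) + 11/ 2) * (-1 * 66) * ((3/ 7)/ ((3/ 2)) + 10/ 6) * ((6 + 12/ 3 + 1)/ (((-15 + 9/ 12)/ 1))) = 4675.03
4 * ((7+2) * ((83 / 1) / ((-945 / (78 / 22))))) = -4316 / 385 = -11.21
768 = 768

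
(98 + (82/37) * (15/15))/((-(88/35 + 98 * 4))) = -32445/127724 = -0.25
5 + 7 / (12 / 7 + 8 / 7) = 149 / 20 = 7.45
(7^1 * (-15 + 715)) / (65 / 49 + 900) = 48020 / 8833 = 5.44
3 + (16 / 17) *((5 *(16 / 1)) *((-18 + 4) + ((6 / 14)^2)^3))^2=277555022342024851 / 235301882417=1179569.92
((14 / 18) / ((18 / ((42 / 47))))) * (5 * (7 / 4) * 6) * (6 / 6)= 1715 / 846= 2.03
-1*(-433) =433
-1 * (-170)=170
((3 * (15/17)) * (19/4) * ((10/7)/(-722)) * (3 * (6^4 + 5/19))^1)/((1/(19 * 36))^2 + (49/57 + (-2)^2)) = -5386362300/270560423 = -19.91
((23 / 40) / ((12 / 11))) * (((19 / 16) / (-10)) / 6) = -4807 / 460800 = -0.01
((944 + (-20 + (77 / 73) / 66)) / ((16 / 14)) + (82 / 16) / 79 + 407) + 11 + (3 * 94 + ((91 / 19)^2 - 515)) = 101581220821 / 99930576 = 1016.52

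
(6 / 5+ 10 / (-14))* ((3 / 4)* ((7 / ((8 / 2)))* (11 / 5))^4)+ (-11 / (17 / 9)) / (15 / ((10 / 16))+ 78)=73964438757 / 924800000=79.98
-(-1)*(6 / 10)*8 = 24 / 5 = 4.80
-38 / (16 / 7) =-133 / 8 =-16.62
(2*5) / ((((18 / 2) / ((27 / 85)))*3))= 2 / 17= 0.12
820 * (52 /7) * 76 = 3240640 /7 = 462948.57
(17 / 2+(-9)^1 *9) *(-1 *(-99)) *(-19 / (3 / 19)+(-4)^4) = -1947495 / 2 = -973747.50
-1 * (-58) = 58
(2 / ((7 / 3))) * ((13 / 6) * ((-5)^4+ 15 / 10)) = 2327 / 2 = 1163.50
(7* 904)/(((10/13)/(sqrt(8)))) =82264* sqrt(2)/5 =23267.77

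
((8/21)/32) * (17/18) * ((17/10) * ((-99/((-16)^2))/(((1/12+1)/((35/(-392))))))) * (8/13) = 3179/8479744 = 0.00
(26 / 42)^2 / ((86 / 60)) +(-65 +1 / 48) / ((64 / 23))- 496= -1119960161 / 2157568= -519.08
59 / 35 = 1.69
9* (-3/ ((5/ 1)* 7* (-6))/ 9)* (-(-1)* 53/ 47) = 0.02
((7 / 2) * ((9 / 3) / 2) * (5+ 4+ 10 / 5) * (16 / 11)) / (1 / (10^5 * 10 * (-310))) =-26040000000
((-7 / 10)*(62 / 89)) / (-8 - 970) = 217 / 435210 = 0.00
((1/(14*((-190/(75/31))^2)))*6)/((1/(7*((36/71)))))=6075/24631391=0.00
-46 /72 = -23 /36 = -0.64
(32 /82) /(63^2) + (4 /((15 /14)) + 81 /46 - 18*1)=-468059167 /37427670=-12.51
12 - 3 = 9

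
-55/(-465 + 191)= 55/274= 0.20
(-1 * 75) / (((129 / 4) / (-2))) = 200 / 43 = 4.65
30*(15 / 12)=75 / 2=37.50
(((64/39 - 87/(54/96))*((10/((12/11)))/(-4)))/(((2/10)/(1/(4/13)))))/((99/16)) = 74600/81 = 920.99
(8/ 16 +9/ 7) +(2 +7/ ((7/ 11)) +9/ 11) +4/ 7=2491/ 154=16.18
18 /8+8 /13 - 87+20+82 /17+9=-44475 /884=-50.31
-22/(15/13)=-286/15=-19.07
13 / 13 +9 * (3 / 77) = 104 / 77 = 1.35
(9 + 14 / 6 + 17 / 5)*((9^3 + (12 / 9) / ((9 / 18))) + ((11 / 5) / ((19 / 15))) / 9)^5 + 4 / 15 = 27919367004153977821479524 / 9025380855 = 3093428128153377.28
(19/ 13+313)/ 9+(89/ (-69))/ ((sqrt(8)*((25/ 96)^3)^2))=4088/ 117 - 5805453606912*sqrt(2)/ 5615234375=-1427.18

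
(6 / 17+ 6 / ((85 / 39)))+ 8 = 11.11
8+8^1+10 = 26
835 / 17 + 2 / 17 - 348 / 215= 174039 / 3655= 47.62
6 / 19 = 0.32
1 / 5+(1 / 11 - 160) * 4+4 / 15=-105463 / 165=-639.17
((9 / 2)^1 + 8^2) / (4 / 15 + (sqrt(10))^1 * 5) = 4.26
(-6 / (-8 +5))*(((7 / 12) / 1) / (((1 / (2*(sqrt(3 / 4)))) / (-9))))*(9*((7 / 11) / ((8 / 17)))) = -221.34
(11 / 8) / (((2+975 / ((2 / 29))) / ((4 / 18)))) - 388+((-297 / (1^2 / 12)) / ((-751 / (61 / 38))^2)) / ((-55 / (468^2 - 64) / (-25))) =-208175899346915125 / 103639099044942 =-2008.66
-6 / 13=-0.46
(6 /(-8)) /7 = -3 /28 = -0.11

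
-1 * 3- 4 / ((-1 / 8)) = 29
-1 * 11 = -11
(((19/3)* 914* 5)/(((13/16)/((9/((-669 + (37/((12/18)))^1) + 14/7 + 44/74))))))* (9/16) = -19276260/65299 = -295.20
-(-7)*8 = 56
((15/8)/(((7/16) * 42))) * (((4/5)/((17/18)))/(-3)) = -24/833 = -0.03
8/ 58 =0.14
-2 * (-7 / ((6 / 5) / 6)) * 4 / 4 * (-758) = -53060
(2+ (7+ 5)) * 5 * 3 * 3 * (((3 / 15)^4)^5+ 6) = 72097778320312626 / 19073486328125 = 3780.00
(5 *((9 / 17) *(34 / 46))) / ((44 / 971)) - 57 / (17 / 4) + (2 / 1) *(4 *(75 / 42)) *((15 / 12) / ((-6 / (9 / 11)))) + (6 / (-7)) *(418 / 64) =10468485 / 481712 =21.73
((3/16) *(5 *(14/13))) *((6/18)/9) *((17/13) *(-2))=-595/6084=-0.10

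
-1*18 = -18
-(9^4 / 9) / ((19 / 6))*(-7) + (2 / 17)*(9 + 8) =1613.47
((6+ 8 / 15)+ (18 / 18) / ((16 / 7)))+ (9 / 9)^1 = 1913 / 240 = 7.97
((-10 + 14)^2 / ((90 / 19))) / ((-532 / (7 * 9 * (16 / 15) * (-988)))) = 31616 / 75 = 421.55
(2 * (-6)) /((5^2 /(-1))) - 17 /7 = -341 /175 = -1.95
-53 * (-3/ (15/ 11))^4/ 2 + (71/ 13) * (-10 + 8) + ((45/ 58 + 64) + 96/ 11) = -1446780328/ 2591875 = -558.20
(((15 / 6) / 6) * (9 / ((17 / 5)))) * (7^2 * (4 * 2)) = 7350 / 17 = 432.35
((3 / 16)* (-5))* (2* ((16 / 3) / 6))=-5 / 3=-1.67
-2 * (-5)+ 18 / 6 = 13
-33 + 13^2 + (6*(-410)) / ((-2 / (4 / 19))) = 7504 / 19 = 394.95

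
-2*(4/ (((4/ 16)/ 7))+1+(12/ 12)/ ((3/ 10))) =-698/ 3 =-232.67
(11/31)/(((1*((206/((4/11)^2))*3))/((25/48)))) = 25/632214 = 0.00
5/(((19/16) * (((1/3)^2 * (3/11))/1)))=2640/19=138.95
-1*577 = -577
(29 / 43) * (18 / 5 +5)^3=53621 / 125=428.97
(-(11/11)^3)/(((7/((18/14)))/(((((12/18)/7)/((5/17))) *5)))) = -102/343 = -0.30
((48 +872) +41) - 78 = 883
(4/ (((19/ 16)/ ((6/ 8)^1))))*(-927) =-44496/ 19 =-2341.89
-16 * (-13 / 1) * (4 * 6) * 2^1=9984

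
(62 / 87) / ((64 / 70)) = 1085 / 1392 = 0.78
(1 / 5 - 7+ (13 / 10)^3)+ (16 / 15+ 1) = -7609 / 3000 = -2.54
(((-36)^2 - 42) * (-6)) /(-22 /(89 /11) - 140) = 111606 /2117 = 52.72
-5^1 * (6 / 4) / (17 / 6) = -45 / 17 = -2.65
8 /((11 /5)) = 40 /11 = 3.64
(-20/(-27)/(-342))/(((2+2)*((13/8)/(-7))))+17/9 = 113513/60021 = 1.89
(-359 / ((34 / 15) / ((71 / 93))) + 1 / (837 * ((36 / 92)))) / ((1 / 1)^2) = -30968353 / 256122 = -120.91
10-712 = -702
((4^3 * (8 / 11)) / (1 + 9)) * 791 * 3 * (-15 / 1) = -165678.55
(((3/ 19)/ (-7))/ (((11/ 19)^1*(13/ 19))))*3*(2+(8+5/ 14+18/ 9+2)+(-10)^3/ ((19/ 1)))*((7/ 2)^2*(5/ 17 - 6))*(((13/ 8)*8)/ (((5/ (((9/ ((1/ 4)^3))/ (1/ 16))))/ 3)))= -30716972928/ 935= -32852377.46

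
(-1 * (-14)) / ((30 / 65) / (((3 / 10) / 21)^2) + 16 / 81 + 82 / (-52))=4212 / 679985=0.01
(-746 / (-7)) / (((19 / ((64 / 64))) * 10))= 373 / 665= 0.56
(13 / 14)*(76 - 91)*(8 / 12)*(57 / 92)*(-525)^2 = -145884375 / 92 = -1585699.73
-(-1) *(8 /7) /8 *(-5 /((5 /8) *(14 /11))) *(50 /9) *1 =-2200 /441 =-4.99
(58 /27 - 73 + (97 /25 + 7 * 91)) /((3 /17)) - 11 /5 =6536618 /2025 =3227.96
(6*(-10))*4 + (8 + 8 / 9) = -2080 / 9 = -231.11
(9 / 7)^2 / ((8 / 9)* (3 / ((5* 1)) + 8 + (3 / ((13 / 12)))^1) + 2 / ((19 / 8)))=900315 / 5962712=0.15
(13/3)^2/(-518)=-169/4662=-0.04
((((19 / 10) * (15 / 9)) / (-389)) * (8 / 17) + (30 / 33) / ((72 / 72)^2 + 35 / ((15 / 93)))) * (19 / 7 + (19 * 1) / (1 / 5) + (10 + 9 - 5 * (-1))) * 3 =982356 / 7928987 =0.12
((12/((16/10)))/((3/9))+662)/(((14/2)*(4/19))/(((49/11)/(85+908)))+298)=182077/166652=1.09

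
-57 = -57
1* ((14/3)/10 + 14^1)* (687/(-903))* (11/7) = -78089/4515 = -17.30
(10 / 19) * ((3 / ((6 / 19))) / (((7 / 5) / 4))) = 100 / 7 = 14.29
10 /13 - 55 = -705 /13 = -54.23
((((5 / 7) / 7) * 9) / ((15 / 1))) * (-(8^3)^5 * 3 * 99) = -31349275531149312 / 49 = -639781133288761.47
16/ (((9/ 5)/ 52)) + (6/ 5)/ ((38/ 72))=397144/ 855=464.50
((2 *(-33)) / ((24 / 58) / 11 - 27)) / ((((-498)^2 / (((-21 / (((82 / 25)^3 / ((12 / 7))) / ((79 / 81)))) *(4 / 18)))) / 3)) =-4331421875 / 661563775647378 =-0.00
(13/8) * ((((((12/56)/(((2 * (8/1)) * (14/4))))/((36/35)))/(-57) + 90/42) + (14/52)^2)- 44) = -540976445/7967232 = -67.90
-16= -16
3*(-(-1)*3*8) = 72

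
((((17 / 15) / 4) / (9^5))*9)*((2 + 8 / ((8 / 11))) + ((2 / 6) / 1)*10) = 833 / 1180980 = 0.00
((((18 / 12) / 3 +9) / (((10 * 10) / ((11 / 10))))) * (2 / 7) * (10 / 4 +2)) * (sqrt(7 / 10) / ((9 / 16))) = 209 * sqrt(70) / 8750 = 0.20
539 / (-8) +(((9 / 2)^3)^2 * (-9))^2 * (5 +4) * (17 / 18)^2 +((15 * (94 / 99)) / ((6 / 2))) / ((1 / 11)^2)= 6611393094254161 / 147456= 44836378948.66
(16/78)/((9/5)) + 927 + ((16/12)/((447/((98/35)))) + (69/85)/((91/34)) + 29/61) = 103607910622/111658365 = 927.90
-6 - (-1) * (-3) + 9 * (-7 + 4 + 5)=9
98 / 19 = 5.16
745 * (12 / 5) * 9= 16092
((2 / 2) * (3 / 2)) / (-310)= -3 / 620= -0.00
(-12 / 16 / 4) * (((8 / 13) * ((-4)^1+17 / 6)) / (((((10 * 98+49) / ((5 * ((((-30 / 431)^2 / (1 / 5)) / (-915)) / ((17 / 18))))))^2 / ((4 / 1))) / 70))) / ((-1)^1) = -810000000 / 1158249458364500557237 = -0.00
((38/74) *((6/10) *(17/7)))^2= 938961/1677025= 0.56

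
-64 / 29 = -2.21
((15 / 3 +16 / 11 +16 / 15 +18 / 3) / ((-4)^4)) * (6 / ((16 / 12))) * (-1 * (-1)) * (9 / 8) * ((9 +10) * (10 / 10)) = 1144503 / 225280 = 5.08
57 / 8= 7.12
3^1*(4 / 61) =12 / 61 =0.20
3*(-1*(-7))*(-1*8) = -168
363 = 363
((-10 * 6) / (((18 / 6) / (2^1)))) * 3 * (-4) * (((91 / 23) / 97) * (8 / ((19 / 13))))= 4542720 / 42389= 107.17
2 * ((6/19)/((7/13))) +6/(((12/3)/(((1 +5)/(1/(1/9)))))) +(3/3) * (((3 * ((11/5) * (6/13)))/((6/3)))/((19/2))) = 20171/8645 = 2.33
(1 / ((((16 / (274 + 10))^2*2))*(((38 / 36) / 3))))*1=136107 / 304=447.72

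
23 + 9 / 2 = 55 / 2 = 27.50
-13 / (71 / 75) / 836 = -975 / 59356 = -0.02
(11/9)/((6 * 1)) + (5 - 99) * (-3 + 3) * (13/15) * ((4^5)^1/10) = 11/54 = 0.20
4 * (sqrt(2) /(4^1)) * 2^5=32 * sqrt(2)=45.25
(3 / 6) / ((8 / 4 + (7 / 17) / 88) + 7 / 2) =748 / 8235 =0.09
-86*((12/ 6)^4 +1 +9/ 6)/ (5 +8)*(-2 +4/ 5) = 9546/ 65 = 146.86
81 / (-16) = -5.06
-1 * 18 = -18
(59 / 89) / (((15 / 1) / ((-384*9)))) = -67968 / 445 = -152.74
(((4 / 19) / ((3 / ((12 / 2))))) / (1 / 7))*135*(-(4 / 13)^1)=-30240 / 247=-122.43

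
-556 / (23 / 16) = -8896 / 23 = -386.78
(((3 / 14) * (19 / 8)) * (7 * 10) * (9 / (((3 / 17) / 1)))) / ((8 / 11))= 159885 / 64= 2498.20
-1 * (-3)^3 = 27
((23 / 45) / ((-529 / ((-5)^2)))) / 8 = -5 / 1656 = -0.00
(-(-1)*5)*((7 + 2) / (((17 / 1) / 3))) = 135 / 17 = 7.94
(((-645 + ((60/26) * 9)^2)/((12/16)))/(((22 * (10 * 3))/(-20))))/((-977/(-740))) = 35623600/5448729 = 6.54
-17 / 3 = -5.67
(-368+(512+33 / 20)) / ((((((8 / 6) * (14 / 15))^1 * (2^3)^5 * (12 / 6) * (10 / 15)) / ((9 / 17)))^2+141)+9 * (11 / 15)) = 860048685 / 62280737515306984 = 0.00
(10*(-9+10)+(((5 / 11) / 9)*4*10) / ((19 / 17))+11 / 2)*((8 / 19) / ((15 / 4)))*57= 1041776 / 9405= 110.77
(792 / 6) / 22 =6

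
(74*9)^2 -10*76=442796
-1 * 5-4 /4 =-6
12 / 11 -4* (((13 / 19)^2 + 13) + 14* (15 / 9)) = -146.12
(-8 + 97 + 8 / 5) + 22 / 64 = 90.94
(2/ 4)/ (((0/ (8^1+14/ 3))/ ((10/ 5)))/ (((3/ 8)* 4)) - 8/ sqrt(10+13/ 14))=-3* sqrt(238)/ 224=-0.21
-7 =-7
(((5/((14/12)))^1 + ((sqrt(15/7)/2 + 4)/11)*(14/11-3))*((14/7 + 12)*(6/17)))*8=297408/2057-912*sqrt(105)/2057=140.04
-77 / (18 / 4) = -154 / 9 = -17.11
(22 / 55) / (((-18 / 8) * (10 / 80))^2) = 2048 / 405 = 5.06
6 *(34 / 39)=68 / 13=5.23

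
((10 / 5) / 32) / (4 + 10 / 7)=7 / 608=0.01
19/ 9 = 2.11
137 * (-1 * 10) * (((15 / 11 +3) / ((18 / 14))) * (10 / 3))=-1534400 / 99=-15498.99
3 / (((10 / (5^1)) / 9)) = 27 / 2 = 13.50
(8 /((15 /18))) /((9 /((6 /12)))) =0.53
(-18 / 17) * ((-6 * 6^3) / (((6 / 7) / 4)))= 6403.76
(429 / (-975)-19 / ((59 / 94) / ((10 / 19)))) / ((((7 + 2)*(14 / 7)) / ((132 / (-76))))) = 13981 / 8850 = 1.58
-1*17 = -17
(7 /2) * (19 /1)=133 /2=66.50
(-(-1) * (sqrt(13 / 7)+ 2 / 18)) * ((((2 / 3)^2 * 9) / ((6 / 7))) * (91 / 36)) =637 / 486+ 91 * sqrt(91) / 54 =17.39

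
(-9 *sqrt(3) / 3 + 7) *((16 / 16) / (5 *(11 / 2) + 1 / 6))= 21 / 83 - 9 *sqrt(3) / 83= 0.07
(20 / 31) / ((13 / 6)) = 0.30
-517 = -517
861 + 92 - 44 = 909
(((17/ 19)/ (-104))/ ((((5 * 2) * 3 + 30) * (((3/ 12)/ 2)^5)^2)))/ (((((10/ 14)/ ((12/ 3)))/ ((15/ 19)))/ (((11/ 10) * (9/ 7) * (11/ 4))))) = -310596599808/ 117325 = -2647318.13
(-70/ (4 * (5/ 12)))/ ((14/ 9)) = -27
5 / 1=5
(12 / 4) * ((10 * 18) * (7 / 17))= 3780 / 17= 222.35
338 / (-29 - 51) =-169 / 40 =-4.22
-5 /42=-0.12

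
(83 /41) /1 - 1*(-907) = 37270 /41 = 909.02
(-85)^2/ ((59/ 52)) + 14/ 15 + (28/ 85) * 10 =95867102/ 15045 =6372.02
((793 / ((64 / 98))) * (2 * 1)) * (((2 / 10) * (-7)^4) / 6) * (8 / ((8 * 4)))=93295657 / 1920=48591.49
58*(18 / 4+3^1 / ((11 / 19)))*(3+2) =30885 / 11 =2807.73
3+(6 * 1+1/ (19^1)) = 172/ 19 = 9.05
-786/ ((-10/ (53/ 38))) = 20829/ 190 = 109.63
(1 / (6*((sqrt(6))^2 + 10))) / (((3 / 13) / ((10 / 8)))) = 65 / 1152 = 0.06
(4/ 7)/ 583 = 4/ 4081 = 0.00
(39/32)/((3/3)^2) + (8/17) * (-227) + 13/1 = -50377/544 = -92.60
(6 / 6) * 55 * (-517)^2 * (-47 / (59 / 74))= -51129712810 / 59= -866605301.86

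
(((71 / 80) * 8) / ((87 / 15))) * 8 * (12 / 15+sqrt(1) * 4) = 6816 / 145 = 47.01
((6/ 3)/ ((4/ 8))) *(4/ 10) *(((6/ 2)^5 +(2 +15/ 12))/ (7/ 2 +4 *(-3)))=-788/ 17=-46.35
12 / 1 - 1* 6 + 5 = 11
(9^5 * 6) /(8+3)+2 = 354316 /11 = 32210.55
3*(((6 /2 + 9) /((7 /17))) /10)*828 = 253368 /35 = 7239.09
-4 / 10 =-2 / 5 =-0.40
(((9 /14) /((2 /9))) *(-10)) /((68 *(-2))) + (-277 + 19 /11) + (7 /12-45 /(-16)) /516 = -8917593269 /32421312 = -275.05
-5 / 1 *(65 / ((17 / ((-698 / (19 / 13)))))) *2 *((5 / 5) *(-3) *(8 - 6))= -109562.23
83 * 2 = 166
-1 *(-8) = 8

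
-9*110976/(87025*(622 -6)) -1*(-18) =120491802/6700925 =17.98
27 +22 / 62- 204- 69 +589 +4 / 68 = 180979 / 527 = 343.41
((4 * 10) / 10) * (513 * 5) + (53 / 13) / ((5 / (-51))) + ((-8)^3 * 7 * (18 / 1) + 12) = -3528303 / 65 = -54281.58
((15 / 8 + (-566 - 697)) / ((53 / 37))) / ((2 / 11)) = -4106223 / 848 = -4842.24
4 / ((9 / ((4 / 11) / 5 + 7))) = 1556 / 495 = 3.14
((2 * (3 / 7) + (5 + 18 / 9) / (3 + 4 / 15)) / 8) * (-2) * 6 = -9 / 2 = -4.50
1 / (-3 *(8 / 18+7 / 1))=-3 / 67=-0.04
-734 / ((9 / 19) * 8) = -6973 / 36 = -193.69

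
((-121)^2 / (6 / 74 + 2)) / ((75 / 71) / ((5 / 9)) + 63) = 3496537 / 32256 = 108.40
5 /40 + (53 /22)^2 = 5739 /968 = 5.93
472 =472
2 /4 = 1 /2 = 0.50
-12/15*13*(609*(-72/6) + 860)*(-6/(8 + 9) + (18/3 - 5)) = 3688256/85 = 43391.25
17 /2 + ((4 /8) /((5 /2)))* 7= 99 /10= 9.90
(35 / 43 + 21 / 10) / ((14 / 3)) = 537 / 860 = 0.62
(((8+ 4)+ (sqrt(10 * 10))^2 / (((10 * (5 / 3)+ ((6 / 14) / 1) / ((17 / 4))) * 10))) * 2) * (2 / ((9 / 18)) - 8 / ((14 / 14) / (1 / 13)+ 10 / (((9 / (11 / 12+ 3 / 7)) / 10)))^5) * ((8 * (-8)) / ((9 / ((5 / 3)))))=-18874237718971467268960 / 15803275725852951723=-1194.32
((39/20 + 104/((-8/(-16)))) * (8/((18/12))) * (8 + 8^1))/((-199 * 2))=-134368/2985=-45.01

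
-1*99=-99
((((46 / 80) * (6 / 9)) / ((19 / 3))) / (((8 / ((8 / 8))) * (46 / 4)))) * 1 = 1 / 1520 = 0.00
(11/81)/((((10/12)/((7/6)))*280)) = 11/16200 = 0.00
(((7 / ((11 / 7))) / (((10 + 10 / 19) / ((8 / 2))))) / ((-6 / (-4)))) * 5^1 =931 / 165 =5.64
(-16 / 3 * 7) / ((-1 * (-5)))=-112 / 15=-7.47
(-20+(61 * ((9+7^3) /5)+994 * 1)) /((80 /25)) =13171 /8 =1646.38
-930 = -930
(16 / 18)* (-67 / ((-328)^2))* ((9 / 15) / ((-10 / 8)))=67 / 252150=0.00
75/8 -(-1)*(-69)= -477/8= -59.62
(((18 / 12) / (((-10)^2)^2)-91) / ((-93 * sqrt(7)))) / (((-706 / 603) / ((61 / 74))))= -0.26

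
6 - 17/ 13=61/ 13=4.69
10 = 10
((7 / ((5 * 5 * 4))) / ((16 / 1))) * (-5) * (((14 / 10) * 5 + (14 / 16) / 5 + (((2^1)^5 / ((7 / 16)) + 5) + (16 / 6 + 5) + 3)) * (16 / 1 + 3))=-1531913 / 38400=-39.89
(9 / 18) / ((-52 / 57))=-57 / 104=-0.55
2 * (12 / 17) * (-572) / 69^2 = -0.17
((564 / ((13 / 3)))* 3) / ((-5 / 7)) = -35532 / 65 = -546.65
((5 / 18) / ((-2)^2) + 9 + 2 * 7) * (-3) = -1661 / 24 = -69.21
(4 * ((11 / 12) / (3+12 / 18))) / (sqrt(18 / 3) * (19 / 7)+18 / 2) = 147 / 601 - 133 * sqrt(6) / 1803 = 0.06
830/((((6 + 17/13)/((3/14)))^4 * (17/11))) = 2112171633/5319312257000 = 0.00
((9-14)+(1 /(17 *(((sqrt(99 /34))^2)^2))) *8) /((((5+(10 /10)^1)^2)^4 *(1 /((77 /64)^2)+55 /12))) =-2374589 /4254328339776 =-0.00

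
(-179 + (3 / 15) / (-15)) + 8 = -12826 / 75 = -171.01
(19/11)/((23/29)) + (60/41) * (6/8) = 33976/10373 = 3.28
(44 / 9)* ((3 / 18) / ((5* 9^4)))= 22 / 885735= 0.00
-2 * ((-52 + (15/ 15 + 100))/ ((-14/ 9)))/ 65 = 63/ 65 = 0.97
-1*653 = -653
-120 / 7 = -17.14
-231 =-231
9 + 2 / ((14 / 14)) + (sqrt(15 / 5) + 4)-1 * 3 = sqrt(3) + 12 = 13.73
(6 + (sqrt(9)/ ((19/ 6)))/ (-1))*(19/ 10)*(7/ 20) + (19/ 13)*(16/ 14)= 11444/ 2275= 5.03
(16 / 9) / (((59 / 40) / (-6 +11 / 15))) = -10112 / 1593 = -6.35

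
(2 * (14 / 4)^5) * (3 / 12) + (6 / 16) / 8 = 8405 / 32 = 262.66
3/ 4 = 0.75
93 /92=1.01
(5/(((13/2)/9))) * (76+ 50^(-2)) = 1710009/3250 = 526.16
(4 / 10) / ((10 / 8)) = 8 / 25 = 0.32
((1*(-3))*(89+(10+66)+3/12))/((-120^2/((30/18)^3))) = 3305/20736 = 0.16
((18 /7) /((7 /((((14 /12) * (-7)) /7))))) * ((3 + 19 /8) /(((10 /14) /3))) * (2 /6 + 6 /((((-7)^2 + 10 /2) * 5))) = -3.44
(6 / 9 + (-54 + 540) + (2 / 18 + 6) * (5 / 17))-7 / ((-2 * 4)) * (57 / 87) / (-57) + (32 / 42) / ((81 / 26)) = 3278553511 / 6708744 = 488.70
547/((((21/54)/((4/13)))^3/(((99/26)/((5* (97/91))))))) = 10106249472/52211705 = 193.56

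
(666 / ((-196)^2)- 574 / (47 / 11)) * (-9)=1208.91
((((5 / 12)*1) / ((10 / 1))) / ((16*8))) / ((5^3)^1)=1 / 384000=0.00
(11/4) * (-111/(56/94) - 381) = -174735/112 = -1560.13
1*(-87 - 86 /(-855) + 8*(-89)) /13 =-52543 /855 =-61.45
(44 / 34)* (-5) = -110 / 17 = -6.47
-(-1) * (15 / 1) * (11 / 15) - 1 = 10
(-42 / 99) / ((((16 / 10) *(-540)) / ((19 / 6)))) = 133 / 85536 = 0.00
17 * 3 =51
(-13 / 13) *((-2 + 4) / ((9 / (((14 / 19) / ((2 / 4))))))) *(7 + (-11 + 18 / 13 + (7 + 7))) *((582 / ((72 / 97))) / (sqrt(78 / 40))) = -38990896 *sqrt(195) / 260091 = -2093.41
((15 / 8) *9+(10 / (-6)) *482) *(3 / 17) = -18875 / 136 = -138.79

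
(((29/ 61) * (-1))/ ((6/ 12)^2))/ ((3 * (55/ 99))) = -348/ 305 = -1.14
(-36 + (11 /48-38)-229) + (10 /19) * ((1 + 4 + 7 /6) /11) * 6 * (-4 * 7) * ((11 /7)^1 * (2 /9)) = -875741 /2736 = -320.08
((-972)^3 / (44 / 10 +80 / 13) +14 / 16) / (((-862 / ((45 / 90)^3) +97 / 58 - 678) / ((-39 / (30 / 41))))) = -3690603126391103 / 6025755400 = -612471.45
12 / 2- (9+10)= -13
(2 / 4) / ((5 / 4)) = 2 / 5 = 0.40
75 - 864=-789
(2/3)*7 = 14/3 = 4.67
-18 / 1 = -18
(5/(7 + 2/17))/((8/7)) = 595/968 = 0.61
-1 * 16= -16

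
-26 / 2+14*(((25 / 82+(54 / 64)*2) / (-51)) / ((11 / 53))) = -15.64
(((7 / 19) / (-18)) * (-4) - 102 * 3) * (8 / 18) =-209248 / 1539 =-135.96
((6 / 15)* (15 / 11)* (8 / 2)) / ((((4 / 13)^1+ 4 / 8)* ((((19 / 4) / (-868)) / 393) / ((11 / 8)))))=-5068128 / 19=-266743.58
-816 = -816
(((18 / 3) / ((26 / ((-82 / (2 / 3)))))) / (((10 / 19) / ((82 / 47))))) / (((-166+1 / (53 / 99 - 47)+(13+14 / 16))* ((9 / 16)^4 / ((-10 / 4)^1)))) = -2407127449600 / 155868588603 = -15.44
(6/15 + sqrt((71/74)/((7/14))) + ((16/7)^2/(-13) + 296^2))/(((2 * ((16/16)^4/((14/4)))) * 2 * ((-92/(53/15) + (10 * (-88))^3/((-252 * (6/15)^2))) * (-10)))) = -66555083529/146729213956000-23373 * sqrt(2627)/167045566657600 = -0.00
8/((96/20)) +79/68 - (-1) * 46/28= 6385/1428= 4.47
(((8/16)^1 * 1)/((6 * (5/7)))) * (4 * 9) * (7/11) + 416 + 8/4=23137/55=420.67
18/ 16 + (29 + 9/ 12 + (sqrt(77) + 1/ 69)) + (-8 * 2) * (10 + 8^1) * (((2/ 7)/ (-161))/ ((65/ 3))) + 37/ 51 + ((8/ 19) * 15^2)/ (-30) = 37.26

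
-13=-13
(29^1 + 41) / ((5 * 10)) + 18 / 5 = 5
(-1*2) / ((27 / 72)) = -16 / 3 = -5.33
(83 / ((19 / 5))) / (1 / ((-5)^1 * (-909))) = 1886175 / 19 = 99272.37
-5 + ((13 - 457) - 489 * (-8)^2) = -31745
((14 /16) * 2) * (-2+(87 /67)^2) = -9863 /17956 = -0.55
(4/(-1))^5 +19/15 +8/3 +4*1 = -15241/15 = -1016.07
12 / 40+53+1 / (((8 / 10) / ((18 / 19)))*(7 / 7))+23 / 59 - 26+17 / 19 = 166854 / 5605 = 29.77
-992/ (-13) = 76.31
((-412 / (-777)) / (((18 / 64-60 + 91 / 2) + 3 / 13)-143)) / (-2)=85696 / 50743539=0.00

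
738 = 738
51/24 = 17/8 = 2.12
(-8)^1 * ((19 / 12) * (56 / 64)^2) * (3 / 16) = -931 / 512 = -1.82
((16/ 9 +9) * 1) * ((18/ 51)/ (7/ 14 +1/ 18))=582/ 85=6.85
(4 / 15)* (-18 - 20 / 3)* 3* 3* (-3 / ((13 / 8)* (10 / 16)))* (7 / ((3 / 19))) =7752.47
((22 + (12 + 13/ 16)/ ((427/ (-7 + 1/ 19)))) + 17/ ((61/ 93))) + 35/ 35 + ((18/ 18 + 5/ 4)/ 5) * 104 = 15497383/ 162260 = 95.51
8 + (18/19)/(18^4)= 886465/110808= 8.00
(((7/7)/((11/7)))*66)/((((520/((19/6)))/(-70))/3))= -2793/52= -53.71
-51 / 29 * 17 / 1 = -867 / 29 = -29.90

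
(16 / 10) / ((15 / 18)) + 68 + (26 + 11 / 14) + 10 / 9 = 308123 / 3150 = 97.82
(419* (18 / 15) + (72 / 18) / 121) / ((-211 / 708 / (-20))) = 861534048 / 25531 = 33744.63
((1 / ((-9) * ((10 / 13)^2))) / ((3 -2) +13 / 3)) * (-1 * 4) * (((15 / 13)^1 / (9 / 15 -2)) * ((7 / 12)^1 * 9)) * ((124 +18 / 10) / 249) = -8177 / 26560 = -0.31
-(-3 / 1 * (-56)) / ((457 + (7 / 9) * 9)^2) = -21 / 26912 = -0.00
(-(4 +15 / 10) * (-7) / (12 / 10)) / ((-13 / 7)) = -2695 / 156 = -17.28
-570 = -570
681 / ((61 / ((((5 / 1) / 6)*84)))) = 47670 / 61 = 781.48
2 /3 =0.67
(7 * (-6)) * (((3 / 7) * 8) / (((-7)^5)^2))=-144 / 282475249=-0.00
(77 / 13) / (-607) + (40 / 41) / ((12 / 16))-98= -93865025 / 970593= -96.71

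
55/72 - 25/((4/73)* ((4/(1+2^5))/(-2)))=67760/9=7528.89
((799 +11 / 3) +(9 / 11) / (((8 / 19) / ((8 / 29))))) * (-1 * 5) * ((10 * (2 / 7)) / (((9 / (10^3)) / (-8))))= 614932000000 / 60291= 10199399.58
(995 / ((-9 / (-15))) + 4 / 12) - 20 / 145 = 144292 / 87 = 1658.53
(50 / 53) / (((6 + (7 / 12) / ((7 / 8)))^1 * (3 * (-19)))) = -0.00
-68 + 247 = 179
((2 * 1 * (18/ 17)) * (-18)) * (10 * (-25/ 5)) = 32400/ 17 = 1905.88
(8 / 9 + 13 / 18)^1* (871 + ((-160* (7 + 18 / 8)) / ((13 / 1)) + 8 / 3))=859357 / 702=1224.16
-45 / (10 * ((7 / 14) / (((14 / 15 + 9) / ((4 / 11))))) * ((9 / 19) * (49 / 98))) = -31141 / 30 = -1038.03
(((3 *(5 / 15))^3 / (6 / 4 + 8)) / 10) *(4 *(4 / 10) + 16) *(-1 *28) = -2464 / 475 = -5.19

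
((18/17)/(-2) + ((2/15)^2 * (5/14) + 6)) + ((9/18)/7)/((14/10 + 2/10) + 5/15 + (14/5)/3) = 361967/65790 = 5.50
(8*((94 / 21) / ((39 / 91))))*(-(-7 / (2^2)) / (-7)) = -188 / 9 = -20.89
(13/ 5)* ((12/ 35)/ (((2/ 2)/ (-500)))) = -3120/ 7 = -445.71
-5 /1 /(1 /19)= -95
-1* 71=-71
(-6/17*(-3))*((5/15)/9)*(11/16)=11/408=0.03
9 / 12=3 / 4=0.75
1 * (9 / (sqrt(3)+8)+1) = 133 / 61-9 * sqrt(3) / 61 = 1.92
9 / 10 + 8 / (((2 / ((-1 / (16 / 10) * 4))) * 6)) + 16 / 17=89 / 510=0.17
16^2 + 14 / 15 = 256.93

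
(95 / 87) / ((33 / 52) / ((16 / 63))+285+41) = 79040 / 23778057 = 0.00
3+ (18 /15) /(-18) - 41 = -571 /15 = -38.07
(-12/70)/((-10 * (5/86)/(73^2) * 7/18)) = 24747876/6125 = 4040.47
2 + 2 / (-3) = 1.33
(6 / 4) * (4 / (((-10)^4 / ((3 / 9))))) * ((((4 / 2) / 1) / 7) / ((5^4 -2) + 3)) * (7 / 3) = 1 / 4695000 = 0.00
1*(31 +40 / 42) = 671 / 21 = 31.95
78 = 78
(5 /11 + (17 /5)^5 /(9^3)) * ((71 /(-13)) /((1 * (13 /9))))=-1917642692 /470559375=-4.08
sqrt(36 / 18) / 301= sqrt(2) / 301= 0.00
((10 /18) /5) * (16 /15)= 16 /135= 0.12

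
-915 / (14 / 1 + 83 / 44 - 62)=40260 / 2029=19.84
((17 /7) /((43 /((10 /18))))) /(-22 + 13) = -85 /24381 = -0.00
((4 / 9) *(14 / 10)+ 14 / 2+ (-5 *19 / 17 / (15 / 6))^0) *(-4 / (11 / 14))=-21728 / 495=-43.89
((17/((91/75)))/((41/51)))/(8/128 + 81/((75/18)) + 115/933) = 24267330000/27327086423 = 0.89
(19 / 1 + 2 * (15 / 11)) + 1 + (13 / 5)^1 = 1393 / 55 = 25.33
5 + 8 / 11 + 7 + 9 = 239 / 11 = 21.73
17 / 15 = 1.13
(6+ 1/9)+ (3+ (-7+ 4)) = 55/9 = 6.11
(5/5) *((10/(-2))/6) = -5/6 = -0.83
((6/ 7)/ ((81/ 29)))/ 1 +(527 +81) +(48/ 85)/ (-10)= 48857714/ 80325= 608.25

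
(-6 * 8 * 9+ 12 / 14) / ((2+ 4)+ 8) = -1509 / 49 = -30.80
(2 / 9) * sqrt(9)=2 / 3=0.67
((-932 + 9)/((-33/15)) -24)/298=4351/3278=1.33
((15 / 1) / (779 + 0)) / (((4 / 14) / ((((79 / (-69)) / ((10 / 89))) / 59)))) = -49217 / 4228412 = -0.01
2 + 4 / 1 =6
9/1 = 9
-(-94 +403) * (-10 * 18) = 55620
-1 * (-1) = 1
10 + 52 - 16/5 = 294/5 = 58.80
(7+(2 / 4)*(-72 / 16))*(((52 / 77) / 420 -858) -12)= -4132.49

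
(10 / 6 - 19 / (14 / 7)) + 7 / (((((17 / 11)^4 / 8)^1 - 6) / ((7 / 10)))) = -162740861 / 18577410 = -8.76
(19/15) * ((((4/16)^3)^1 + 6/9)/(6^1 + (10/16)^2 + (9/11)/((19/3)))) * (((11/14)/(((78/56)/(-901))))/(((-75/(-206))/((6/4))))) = -1062076694866/3826294875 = -277.57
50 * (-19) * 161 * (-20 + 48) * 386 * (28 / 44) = -11571585200 / 11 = -1051962290.91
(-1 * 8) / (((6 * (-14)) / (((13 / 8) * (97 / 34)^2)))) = 122317 / 97104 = 1.26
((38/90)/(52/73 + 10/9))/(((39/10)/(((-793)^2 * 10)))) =670933510/1797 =373363.11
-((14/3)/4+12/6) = -19/6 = -3.17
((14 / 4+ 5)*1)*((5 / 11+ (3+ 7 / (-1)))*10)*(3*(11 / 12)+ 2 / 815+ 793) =-1719923439 / 7172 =-239810.85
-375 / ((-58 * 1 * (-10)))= -75 / 116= -0.65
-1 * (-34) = 34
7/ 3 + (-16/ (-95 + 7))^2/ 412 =87244/ 37389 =2.33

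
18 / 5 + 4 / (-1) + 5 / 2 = 21 / 10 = 2.10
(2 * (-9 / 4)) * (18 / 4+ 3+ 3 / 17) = -2349 / 68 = -34.54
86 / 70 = 43 / 35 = 1.23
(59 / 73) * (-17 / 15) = -1003 / 1095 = -0.92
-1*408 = -408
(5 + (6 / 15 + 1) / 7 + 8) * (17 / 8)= 561 / 20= 28.05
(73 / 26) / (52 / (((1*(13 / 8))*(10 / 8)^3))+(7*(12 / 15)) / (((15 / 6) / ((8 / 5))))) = 9125 / 64896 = 0.14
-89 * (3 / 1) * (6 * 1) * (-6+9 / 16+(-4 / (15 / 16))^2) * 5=-4090529 / 40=-102263.22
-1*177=-177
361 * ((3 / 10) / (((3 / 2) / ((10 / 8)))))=361 / 4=90.25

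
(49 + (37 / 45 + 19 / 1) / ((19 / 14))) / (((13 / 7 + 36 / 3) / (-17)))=-6471577 / 82935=-78.03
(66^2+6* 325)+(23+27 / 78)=164563 / 26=6329.35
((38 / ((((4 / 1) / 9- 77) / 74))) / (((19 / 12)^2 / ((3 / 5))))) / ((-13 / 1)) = 575424 / 850915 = 0.68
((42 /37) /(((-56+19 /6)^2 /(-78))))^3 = -1640360041721856 /51399719091667750357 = -0.00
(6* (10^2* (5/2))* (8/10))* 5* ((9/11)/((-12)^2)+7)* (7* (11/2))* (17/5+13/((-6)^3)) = 86477825/16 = 5404864.06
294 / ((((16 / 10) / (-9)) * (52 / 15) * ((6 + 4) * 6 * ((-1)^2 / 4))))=-6615 / 208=-31.80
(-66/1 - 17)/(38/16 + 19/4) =-664/57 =-11.65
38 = 38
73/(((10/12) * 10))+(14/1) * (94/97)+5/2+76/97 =124211/4850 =25.61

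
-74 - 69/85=-6359/85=-74.81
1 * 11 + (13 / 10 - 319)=-3067 / 10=-306.70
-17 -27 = -44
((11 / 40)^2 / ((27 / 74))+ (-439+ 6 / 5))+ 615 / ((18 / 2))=-7976003 / 21600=-369.26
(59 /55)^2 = 3481 /3025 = 1.15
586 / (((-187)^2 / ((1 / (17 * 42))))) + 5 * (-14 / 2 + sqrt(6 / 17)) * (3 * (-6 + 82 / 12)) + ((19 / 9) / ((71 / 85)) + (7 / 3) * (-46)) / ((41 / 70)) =-58095079845377 / 218044373778 + 25 * sqrt(102) / 34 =-259.01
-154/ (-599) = 154/ 599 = 0.26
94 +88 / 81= 7702 / 81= 95.09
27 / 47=0.57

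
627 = 627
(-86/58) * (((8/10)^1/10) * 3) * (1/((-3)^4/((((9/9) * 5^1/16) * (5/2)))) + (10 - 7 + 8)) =-1227091/313200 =-3.92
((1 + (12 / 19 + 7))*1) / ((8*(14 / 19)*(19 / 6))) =123 / 266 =0.46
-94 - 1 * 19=-113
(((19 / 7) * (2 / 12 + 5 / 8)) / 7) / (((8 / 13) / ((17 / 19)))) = 4199 / 9408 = 0.45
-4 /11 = -0.36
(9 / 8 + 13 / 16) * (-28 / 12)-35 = -1897 / 48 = -39.52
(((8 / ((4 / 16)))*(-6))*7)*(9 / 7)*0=0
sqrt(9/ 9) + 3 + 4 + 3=11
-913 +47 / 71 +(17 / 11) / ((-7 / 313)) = -5365543 / 5467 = -981.44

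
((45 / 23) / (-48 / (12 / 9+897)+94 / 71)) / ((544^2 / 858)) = 3693915225 / 827353897984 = 0.00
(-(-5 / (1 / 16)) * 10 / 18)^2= 160000 / 81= 1975.31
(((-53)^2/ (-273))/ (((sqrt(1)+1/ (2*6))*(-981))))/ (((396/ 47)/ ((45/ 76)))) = 660115/ 970197228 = 0.00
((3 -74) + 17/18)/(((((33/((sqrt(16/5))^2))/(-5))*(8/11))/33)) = 13871/9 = 1541.22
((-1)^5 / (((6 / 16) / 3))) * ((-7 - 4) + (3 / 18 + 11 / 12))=238 / 3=79.33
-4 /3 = -1.33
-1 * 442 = -442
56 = 56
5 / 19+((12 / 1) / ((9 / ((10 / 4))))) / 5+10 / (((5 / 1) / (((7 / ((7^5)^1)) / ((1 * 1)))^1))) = 127367 / 136857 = 0.93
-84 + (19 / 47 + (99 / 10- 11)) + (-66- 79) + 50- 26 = -96677 / 470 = -205.70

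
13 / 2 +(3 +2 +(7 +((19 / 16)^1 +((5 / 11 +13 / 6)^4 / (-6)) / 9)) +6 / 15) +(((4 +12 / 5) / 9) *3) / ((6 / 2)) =20415255329 / 1024635744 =19.92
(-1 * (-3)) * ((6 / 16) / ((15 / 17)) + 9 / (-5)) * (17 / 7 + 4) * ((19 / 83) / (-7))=28215 / 32536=0.87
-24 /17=-1.41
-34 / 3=-11.33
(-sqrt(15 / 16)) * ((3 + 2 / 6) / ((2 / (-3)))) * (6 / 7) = 15 * sqrt(15) / 14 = 4.15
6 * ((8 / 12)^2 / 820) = 0.00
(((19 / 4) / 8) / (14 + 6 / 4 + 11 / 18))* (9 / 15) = 0.02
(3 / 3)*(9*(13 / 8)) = 117 / 8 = 14.62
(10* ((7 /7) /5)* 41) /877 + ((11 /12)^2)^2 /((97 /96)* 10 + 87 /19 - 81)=1898515961 /22914073584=0.08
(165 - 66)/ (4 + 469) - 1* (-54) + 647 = 30152/ 43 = 701.21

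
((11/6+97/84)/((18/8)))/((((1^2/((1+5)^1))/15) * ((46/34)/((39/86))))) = 277355/6923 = 40.06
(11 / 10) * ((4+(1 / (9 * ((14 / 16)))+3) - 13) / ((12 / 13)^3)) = -894179 / 108864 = -8.21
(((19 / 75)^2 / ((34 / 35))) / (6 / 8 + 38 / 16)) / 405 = 10108 / 193640625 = 0.00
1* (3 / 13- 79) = -1024 / 13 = -78.77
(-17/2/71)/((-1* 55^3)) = 0.00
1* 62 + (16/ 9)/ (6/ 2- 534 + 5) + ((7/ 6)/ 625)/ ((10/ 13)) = 1834396799/ 29587500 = 62.00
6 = 6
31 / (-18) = -1.72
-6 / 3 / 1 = -2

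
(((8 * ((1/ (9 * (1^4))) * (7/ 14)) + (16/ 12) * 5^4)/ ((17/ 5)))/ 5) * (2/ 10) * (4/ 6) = 15008/ 2295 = 6.54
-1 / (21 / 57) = -19 / 7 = -2.71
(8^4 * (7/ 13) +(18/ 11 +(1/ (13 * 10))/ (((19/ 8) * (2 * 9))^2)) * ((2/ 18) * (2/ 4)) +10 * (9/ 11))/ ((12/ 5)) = 416563630919/ 451598004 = 922.42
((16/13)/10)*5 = 0.62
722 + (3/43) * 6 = 31064/43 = 722.42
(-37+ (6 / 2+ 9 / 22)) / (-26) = 739 / 572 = 1.29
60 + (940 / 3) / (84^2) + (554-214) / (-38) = 5137705 / 100548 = 51.10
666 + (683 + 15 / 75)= 6746 / 5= 1349.20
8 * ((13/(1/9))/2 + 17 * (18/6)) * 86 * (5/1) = 376680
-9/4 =-2.25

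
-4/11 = -0.36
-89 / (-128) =89 / 128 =0.70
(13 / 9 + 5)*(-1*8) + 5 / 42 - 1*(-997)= 119141 / 126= 945.56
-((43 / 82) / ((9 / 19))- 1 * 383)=381.89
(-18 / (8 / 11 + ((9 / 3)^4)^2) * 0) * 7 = 0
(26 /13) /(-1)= -2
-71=-71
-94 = -94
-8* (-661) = 5288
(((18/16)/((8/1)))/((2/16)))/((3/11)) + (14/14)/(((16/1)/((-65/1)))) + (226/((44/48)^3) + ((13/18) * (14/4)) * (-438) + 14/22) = -51944671/63888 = -813.06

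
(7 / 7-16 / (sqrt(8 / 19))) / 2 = 1 / 2-2 * sqrt(38) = -11.83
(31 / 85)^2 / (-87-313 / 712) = -684232 / 449806825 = -0.00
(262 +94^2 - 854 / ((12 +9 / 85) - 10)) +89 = 1571883 / 179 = 8781.47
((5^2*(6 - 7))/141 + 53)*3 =158.47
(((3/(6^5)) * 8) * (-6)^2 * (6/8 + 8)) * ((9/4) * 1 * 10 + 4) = 1855/72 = 25.76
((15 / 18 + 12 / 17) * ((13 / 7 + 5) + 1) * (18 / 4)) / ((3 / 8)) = 17270 / 119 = 145.13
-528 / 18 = -88 / 3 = -29.33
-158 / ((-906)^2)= -79 / 410418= -0.00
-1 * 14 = -14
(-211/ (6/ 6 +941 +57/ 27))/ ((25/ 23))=-43677/ 212425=-0.21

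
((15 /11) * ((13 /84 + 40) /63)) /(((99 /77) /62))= 522815 /12474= 41.91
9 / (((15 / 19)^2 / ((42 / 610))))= 7581 / 7625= 0.99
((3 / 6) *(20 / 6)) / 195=0.01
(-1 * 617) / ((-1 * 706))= 617 / 706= 0.87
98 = 98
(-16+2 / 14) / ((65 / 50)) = -1110 / 91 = -12.20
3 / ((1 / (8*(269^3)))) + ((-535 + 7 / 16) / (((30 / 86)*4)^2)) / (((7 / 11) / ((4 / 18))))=282539892170311 / 604800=467162520.12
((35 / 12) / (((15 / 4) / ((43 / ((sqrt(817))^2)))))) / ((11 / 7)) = 0.03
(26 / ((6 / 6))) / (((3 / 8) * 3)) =208 / 9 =23.11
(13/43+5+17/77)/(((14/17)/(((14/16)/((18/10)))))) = 1554395/476784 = 3.26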